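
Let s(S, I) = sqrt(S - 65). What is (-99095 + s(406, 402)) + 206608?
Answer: 107513 + sqrt(341) ≈ 1.0753e+5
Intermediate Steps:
s(S, I) = sqrt(-65 + S)
(-99095 + s(406, 402)) + 206608 = (-99095 + sqrt(-65 + 406)) + 206608 = (-99095 + sqrt(341)) + 206608 = 107513 + sqrt(341)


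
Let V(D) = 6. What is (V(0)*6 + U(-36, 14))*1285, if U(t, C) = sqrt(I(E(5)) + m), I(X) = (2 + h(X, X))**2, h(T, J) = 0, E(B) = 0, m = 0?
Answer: 48830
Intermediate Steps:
I(X) = 4 (I(X) = (2 + 0)**2 = 2**2 = 4)
U(t, C) = 2 (U(t, C) = sqrt(4 + 0) = sqrt(4) = 2)
(V(0)*6 + U(-36, 14))*1285 = (6*6 + 2)*1285 = (36 + 2)*1285 = 38*1285 = 48830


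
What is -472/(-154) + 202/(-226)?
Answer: 18891/8701 ≈ 2.1711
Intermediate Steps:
-472/(-154) + 202/(-226) = -472*(-1/154) + 202*(-1/226) = 236/77 - 101/113 = 18891/8701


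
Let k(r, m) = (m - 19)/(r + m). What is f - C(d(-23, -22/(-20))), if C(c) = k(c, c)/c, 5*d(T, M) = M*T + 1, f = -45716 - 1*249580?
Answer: -17436903679/59049 ≈ -2.9530e+5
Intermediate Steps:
f = -295296 (f = -45716 - 249580 = -295296)
k(r, m) = (-19 + m)/(m + r)
d(T, M) = ⅕ + M*T/5 (d(T, M) = (M*T + 1)/5 = (1 + M*T)/5 = ⅕ + M*T/5)
C(c) = (-19 + c)/(2*c²) (C(c) = ((-19 + c)/(c + c))/c = ((-19 + c)/((2*c)))/c = ((1/(2*c))*(-19 + c))/c = ((-19 + c)/(2*c))/c = (-19 + c)/(2*c²))
f - C(d(-23, -22/(-20))) = -295296 - (-19 + (⅕ + (⅕)*(-22/(-20))*(-23)))/(2*(⅕ + (⅕)*(-22/(-20))*(-23))²) = -295296 - (-19 + (⅕ + (⅕)*(-22*(-1/20))*(-23)))/(2*(⅕ + (⅕)*(-22*(-1/20))*(-23))²) = -295296 - (-19 + (⅕ + (⅕)*(11/10)*(-23)))/(2*(⅕ + (⅕)*(11/10)*(-23))²) = -295296 - (-19 + (⅕ - 253/50))/(2*(⅕ - 253/50)²) = -295296 - (-19 - 243/50)/(2*(-243/50)²) = -295296 - 2500*(-1193)/(2*59049*50) = -295296 - 1*(-29825/59049) = -295296 + 29825/59049 = -17436903679/59049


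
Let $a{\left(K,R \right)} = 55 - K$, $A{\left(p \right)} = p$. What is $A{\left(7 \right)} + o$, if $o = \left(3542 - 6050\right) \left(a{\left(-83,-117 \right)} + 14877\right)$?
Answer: $-37657613$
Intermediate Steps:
$o = -37657620$ ($o = \left(3542 - 6050\right) \left(\left(55 - -83\right) + 14877\right) = - 2508 \left(\left(55 + 83\right) + 14877\right) = - 2508 \left(138 + 14877\right) = \left(-2508\right) 15015 = -37657620$)
$A{\left(7 \right)} + o = 7 - 37657620 = -37657613$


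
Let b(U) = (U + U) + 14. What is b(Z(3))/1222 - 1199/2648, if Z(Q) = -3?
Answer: -721997/1617928 ≈ -0.44625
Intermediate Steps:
b(U) = 14 + 2*U (b(U) = 2*U + 14 = 14 + 2*U)
b(Z(3))/1222 - 1199/2648 = (14 + 2*(-3))/1222 - 1199/2648 = (14 - 6)*(1/1222) - 1199*1/2648 = 8*(1/1222) - 1199/2648 = 4/611 - 1199/2648 = -721997/1617928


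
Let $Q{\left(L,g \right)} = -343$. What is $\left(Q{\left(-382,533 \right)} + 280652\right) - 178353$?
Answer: $101956$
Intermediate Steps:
$\left(Q{\left(-382,533 \right)} + 280652\right) - 178353 = \left(-343 + 280652\right) - 178353 = 280309 - 178353 = 101956$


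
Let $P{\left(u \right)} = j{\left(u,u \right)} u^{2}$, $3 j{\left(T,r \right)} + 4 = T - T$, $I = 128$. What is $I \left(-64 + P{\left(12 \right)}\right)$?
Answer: $-32768$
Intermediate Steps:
$j{\left(T,r \right)} = - \frac{4}{3}$ ($j{\left(T,r \right)} = - \frac{4}{3} + \frac{T - T}{3} = - \frac{4}{3} + \frac{1}{3} \cdot 0 = - \frac{4}{3} + 0 = - \frac{4}{3}$)
$P{\left(u \right)} = - \frac{4 u^{2}}{3}$
$I \left(-64 + P{\left(12 \right)}\right) = 128 \left(-64 - \frac{4 \cdot 12^{2}}{3}\right) = 128 \left(-64 - 192\right) = 128 \left(-256\right) = -32768$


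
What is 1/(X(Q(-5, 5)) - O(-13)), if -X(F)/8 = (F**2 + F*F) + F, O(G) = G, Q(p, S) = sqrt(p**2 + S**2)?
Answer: -787/616169 + 40*sqrt(2)/616169 ≈ -0.0011854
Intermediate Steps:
Q(p, S) = sqrt(S**2 + p**2)
X(F) = -16*F**2 - 8*F (X(F) = -8*((F**2 + F*F) + F) = -8*((F**2 + F**2) + F) = -8*(2*F**2 + F) = -8*(F + 2*F**2) = -16*F**2 - 8*F)
1/(X(Q(-5, 5)) - O(-13)) = 1/(-8*sqrt(5**2 + (-5)**2)*(1 + 2*sqrt(5**2 + (-5)**2)) - 1*(-13)) = 1/(-8*sqrt(25 + 25)*(1 + 2*sqrt(25 + 25)) + 13) = 1/(-8*sqrt(50)*(1 + 2*sqrt(50)) + 13) = 1/(-8*5*sqrt(2)*(1 + 2*(5*sqrt(2))) + 13) = 1/(-8*5*sqrt(2)*(1 + 10*sqrt(2)) + 13) = 1/(-40*sqrt(2)*(1 + 10*sqrt(2)) + 13) = 1/(13 - 40*sqrt(2)*(1 + 10*sqrt(2)))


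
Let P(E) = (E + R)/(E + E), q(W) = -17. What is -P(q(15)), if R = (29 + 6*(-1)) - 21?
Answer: -15/34 ≈ -0.44118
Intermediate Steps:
R = 2 (R = (29 - 6) - 21 = 23 - 21 = 2)
P(E) = (2 + E)/(2*E) (P(E) = (E + 2)/(E + E) = (2 + E)/((2*E)) = (2 + E)*(1/(2*E)) = (2 + E)/(2*E))
-P(q(15)) = -(2 - 17)/(2*(-17)) = -(-1)*(-15)/(2*17) = -1*15/34 = -15/34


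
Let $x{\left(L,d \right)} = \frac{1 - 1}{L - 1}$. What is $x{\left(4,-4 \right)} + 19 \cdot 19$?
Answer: $361$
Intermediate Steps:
$x{\left(L,d \right)} = 0$ ($x{\left(L,d \right)} = \frac{0}{-1 + L} = 0$)
$x{\left(4,-4 \right)} + 19 \cdot 19 = 0 + 19 \cdot 19 = 0 + 361 = 361$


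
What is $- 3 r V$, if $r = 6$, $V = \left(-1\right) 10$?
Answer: $180$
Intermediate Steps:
$V = -10$
$- 3 r V = \left(-3\right) 6 \left(-10\right) = \left(-18\right) \left(-10\right) = 180$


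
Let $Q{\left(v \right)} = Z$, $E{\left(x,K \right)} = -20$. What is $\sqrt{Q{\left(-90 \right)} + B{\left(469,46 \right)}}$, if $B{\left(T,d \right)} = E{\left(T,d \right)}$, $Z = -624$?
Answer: $2 i \sqrt{161} \approx 25.377 i$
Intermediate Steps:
$B{\left(T,d \right)} = -20$
$Q{\left(v \right)} = -624$
$\sqrt{Q{\left(-90 \right)} + B{\left(469,46 \right)}} = \sqrt{-624 - 20} = \sqrt{-644} = 2 i \sqrt{161}$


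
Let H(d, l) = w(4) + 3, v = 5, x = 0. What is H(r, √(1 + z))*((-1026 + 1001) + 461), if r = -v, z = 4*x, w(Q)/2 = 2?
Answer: 3052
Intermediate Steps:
w(Q) = 4 (w(Q) = 2*2 = 4)
z = 0 (z = 4*0 = 0)
r = -5 (r = -1*5 = -5)
H(d, l) = 7 (H(d, l) = 4 + 3 = 7)
H(r, √(1 + z))*((-1026 + 1001) + 461) = 7*((-1026 + 1001) + 461) = 7*(-25 + 461) = 7*436 = 3052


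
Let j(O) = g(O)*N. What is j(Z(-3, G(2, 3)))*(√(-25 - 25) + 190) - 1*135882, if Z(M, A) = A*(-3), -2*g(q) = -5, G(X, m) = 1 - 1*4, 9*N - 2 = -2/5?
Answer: -1222178/9 + 20*I*√2/9 ≈ -1.358e+5 + 3.1427*I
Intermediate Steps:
N = 8/45 (N = 2/9 + (-2/5)/9 = 2/9 + (-2*⅕)/9 = 2/9 + (⅑)*(-⅖) = 2/9 - 2/45 = 8/45 ≈ 0.17778)
G(X, m) = -3 (G(X, m) = 1 - 4 = -3)
g(q) = 5/2 (g(q) = -½*(-5) = 5/2)
Z(M, A) = -3*A
j(O) = 4/9 (j(O) = (5/2)*(8/45) = 4/9)
j(Z(-3, G(2, 3)))*(√(-25 - 25) + 190) - 1*135882 = 4*(√(-25 - 25) + 190)/9 - 1*135882 = 4*(√(-50) + 190)/9 - 135882 = 4*(5*I*√2 + 190)/9 - 135882 = 4*(190 + 5*I*√2)/9 - 135882 = (760/9 + 20*I*√2/9) - 135882 = -1222178/9 + 20*I*√2/9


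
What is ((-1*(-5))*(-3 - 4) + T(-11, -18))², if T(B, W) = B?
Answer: 2116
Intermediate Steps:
((-1*(-5))*(-3 - 4) + T(-11, -18))² = ((-1*(-5))*(-3 - 4) - 11)² = (5*(-7) - 11)² = (-35 - 11)² = (-46)² = 2116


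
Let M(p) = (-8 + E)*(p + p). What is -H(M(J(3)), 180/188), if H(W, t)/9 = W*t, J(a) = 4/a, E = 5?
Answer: 3240/47 ≈ 68.936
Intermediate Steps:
M(p) = -6*p (M(p) = (-8 + 5)*(p + p) = -6*p)
H(W, t) = 9*W*t (H(W, t) = 9*(W*t) = 9*W*t)
-H(M(J(3)), 180/188) = -9*(-24/3)*180/188 = -9*(-24/3)*180*(1/188) = -9*(-6*4/3)*45/47 = -9*(-8)*45/47 = -1*(-3240/47) = 3240/47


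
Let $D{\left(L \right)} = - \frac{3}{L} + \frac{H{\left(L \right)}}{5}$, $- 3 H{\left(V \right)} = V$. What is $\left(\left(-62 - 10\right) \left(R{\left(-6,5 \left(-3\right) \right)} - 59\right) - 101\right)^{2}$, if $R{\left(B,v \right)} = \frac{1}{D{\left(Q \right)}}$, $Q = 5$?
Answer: $\frac{874325761}{49} \approx 1.7843 \cdot 10^{7}$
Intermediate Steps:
$H{\left(V \right)} = - \frac{V}{3}$
$D{\left(L \right)} = - \frac{3}{L} - \frac{L}{15}$ ($D{\left(L \right)} = - \frac{3}{L} + \frac{\left(- \frac{1}{3}\right) L}{5} = - \frac{3}{L} + - \frac{L}{3} \cdot \frac{1}{5} = - \frac{3}{L} - \frac{L}{15}$)
$R{\left(B,v \right)} = - \frac{15}{14}$ ($R{\left(B,v \right)} = \frac{1}{- \frac{3}{5} - \frac{1}{3}} = \frac{1}{- \frac{14}{15}} = - \frac{15}{14}$)
$\left(\left(-62 - 10\right) \left(R{\left(-6,5 \left(-3\right) \right)} - 59\right) - 101\right)^{2} = \left(\left(-62 - 10\right) \left(- \frac{15}{14} - 59\right) - 101\right)^{2} = \left(\left(-72\right) \left(- \frac{841}{14}\right) - 101\right)^{2} = \left(\frac{30276}{7} - 101\right)^{2} = \left(\frac{29569}{7}\right)^{2} = \frac{874325761}{49}$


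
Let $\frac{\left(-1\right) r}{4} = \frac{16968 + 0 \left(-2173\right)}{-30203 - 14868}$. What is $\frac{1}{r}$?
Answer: $\frac{45071}{67872} \approx 0.66406$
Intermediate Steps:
$r = \frac{67872}{45071}$ ($r = - 4 \frac{16968 + 0 \left(-2173\right)}{-30203 - 14868} = - 4 \frac{16968 + 0}{-45071} = - 4 \cdot 16968 \left(- \frac{1}{45071}\right) = \left(-4\right) \left(- \frac{16968}{45071}\right) = \frac{67872}{45071} \approx 1.5059$)
$\frac{1}{r} = \frac{1}{\frac{67872}{45071}} = \frac{45071}{67872}$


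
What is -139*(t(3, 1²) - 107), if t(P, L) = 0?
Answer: 14873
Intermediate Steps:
-139*(t(3, 1²) - 107) = -139*(0 - 107) = -139*(-107) = 14873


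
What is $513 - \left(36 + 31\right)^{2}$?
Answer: $-3976$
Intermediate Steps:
$513 - \left(36 + 31\right)^{2} = 513 - 67^{2} = 513 - 4489 = -3976$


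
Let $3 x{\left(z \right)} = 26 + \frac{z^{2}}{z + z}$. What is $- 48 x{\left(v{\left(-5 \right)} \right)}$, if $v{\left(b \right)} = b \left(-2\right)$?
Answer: $-496$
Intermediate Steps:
$v{\left(b \right)} = - 2 b$
$x{\left(z \right)} = \frac{26}{3} + \frac{z}{6}$ ($x{\left(z \right)} = \frac{26 + \frac{z^{2}}{z + z}}{3} = \frac{26 + \frac{z^{2}}{2 z}}{3} = \frac{26 + \frac{1}{2 z} z^{2}}{3} = \frac{26 + \frac{z}{2}}{3} = \frac{26}{3} + \frac{z}{6}$)
$- 48 x{\left(v{\left(-5 \right)} \right)} = - 48 \left(\frac{26}{3} + \frac{\left(-2\right) \left(-5\right)}{6}\right) = - 48 \left(\frac{26}{3} + \frac{1}{6} \cdot 10\right) = - 48 \left(\frac{26}{3} + \frac{5}{3}\right) = \left(-48\right) \frac{31}{3} = -496$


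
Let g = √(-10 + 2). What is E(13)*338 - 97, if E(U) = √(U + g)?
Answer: -97 + 338*√(13 + 2*I*√2) ≈ 1128.8 + 131.81*I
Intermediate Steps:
g = 2*I*√2 (g = √(-8) = 2*I*√2 ≈ 2.8284*I)
E(U) = √(U + 2*I*√2)
E(13)*338 - 97 = √(13 + 2*I*√2)*338 - 97 = 338*√(13 + 2*I*√2) - 97 = -97 + 338*√(13 + 2*I*√2)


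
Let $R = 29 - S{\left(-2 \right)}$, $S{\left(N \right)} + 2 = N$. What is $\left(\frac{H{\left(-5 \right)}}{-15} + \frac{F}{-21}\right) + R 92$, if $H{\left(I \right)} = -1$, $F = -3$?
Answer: $\frac{318802}{105} \approx 3036.2$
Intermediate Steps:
$S{\left(N \right)} = -2 + N$
$R = 33$ ($R = 29 - \left(-2 - 2\right) = 29 - -4 = 29 + 4 = 33$)
$\left(\frac{H{\left(-5 \right)}}{-15} + \frac{F}{-21}\right) + R 92 = \left(- \frac{1}{-15} - \frac{3}{-21}\right) + 33 \cdot 92 = \left(\left(-1\right) \left(- \frac{1}{15}\right) - - \frac{1}{7}\right) + 3036 = \left(\frac{1}{15} + \frac{1}{7}\right) + 3036 = \frac{22}{105} + 3036 = \frac{318802}{105}$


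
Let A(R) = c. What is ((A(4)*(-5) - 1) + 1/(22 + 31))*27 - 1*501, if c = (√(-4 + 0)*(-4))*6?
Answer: -27957/53 + 6480*I ≈ -527.49 + 6480.0*I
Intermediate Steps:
c = -48*I (c = (√(-4)*(-4))*6 = ((2*I)*(-4))*6 = -8*I*6 = -48*I ≈ -48.0*I)
A(R) = -48*I
((A(4)*(-5) - 1) + 1/(22 + 31))*27 - 1*501 = ((-48*I*(-5) - 1) + 1/(22 + 31))*27 - 1*501 = ((240*I - 1) + 1/53)*27 - 501 = ((-1 + 240*I) + 1/53)*27 - 501 = (-52/53 + 240*I)*27 - 501 = (-1404/53 + 6480*I) - 501 = -27957/53 + 6480*I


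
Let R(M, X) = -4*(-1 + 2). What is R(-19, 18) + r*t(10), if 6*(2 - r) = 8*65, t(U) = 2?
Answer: -520/3 ≈ -173.33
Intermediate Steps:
R(M, X) = -4 (R(M, X) = -4*1 = -4)
r = -254/3 (r = 2 - 4*65/3 = 2 - ⅙*520 = 2 - 260/3 = -254/3 ≈ -84.667)
R(-19, 18) + r*t(10) = -4 - 254/3*2 = -4 - 508/3 = -520/3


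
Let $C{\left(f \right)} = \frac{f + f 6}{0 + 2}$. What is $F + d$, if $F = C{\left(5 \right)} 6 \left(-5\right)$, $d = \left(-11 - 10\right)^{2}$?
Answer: $-84$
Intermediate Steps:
$C{\left(f \right)} = \frac{7 f}{2}$ ($C{\left(f \right)} = \frac{f + 6 f}{2} = 7 f \frac{1}{2} = \frac{7 f}{2}$)
$d = 441$ ($d = \left(-21\right)^{2} = 441$)
$F = -525$ ($F = \frac{7}{2} \cdot 5 \cdot 6 \left(-5\right) = \frac{35}{2} \cdot 6 \left(-5\right) = 105 \left(-5\right) = -525$)
$F + d = -525 + 441 = -84$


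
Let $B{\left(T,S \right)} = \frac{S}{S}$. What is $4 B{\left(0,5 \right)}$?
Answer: $4$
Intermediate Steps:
$B{\left(T,S \right)} = 1$
$4 B{\left(0,5 \right)} = 4 \cdot 1 = 4$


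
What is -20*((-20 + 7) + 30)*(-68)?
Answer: 23120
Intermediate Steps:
-20*((-20 + 7) + 30)*(-68) = -20*(-13 + 30)*(-68) = -20*17*(-68) = -340*(-68) = 23120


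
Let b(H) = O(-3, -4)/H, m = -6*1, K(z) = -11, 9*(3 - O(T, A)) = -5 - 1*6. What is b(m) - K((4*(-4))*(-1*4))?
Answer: 278/27 ≈ 10.296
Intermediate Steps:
O(T, A) = 38/9 (O(T, A) = 3 - (-5 - 1*6)/9 = 3 - (-5 - 6)/9 = 3 - 1/9*(-11) = 3 + 11/9 = 38/9)
m = -6
b(H) = 38/(9*H)
b(m) - K((4*(-4))*(-1*4)) = (38/9)/(-6) - 1*(-11) = (38/9)*(-1/6) + 11 = -19/27 + 11 = 278/27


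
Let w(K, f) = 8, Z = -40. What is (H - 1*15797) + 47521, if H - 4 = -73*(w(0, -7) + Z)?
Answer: 34064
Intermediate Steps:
H = 2340 (H = 4 - 73*(8 - 40) = 4 - 73*(-32) = 4 + 2336 = 2340)
(H - 1*15797) + 47521 = (2340 - 1*15797) + 47521 = (2340 - 15797) + 47521 = -13457 + 47521 = 34064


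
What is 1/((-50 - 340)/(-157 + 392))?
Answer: -47/78 ≈ -0.60256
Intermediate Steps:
1/((-50 - 340)/(-157 + 392)) = 1/(-390/235) = 1/(-390*1/235) = 1/(-78/47) = -47/78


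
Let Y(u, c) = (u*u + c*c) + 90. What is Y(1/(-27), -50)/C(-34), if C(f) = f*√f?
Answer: 1888111*I*√34/842724 ≈ 13.064*I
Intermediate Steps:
Y(u, c) = 90 + c² + u² (Y(u, c) = (u² + c²) + 90 = (c² + u²) + 90 = 90 + c² + u²)
C(f) = f^(3/2)
Y(1/(-27), -50)/C(-34) = (90 + (-50)² + (1/(-27))²)/((-34)^(3/2)) = (90 + 2500 + (-1/27)²)/((-34*I*√34)) = (90 + 2500 + 1/729)*(I*√34/1156) = 1888111*(I*√34/1156)/729 = 1888111*I*√34/842724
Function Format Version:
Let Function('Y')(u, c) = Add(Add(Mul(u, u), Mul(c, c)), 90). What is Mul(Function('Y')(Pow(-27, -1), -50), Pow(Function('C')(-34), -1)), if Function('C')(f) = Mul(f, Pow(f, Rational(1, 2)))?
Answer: Mul(Rational(1888111, 842724), I, Pow(34, Rational(1, 2))) ≈ Mul(13.064, I)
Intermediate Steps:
Function('Y')(u, c) = Add(90, Pow(c, 2), Pow(u, 2)) (Function('Y')(u, c) = Add(Add(Pow(u, 2), Pow(c, 2)), 90) = Add(Add(Pow(c, 2), Pow(u, 2)), 90) = Add(90, Pow(c, 2), Pow(u, 2)))
Function('C')(f) = Pow(f, Rational(3, 2))
Mul(Function('Y')(Pow(-27, -1), -50), Pow(Function('C')(-34), -1)) = Mul(Add(90, Pow(-50, 2), Pow(Pow(-27, -1), 2)), Pow(Pow(-34, Rational(3, 2)), -1)) = Mul(Add(90, 2500, Pow(Rational(-1, 27), 2)), Pow(Mul(-34, I, Pow(34, Rational(1, 2))), -1)) = Mul(Add(90, 2500, Rational(1, 729)), Mul(Rational(1, 1156), I, Pow(34, Rational(1, 2)))) = Mul(Rational(1888111, 729), Mul(Rational(1, 1156), I, Pow(34, Rational(1, 2)))) = Mul(Rational(1888111, 842724), I, Pow(34, Rational(1, 2)))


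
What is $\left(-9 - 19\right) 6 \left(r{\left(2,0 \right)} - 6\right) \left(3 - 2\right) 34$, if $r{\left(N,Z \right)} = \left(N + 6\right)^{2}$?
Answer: $-331296$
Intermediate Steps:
$r{\left(N,Z \right)} = \left(6 + N\right)^{2}$
$\left(-9 - 19\right) 6 \left(r{\left(2,0 \right)} - 6\right) \left(3 - 2\right) 34 = \left(-9 - 19\right) 6 \left(\left(6 + 2\right)^{2} - 6\right) \left(3 - 2\right) 34 = \left(-9 - 19\right) 6 \left(8^{2} - 6\right) 1 \cdot 34 = - 28 \cdot 6 \left(64 - 6\right) 1 \cdot 34 = - 28 \cdot 6 \cdot 58 \cdot 1 \cdot 34 = - 28 \cdot 6 \cdot 58 \cdot 34 = \left(-28\right) 348 \cdot 34 = \left(-9744\right) 34 = -331296$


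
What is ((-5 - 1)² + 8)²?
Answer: 1936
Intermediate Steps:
((-5 - 1)² + 8)² = ((-6)² + 8)² = (36 + 8)² = 44² = 1936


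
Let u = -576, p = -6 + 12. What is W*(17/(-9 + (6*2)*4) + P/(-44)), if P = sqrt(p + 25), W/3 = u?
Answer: -9792/13 + 432*sqrt(31)/11 ≈ -534.57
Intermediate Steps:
p = 6
W = -1728 (W = 3*(-576) = -1728)
P = sqrt(31) (P = sqrt(6 + 25) = sqrt(31) ≈ 5.5678)
W*(17/(-9 + (6*2)*4) + P/(-44)) = -1728*(17/(-9 + (6*2)*4) + sqrt(31)/(-44)) = -1728*(17/(-9 + 12*4) + sqrt(31)*(-1/44)) = -1728*(17/(-9 + 48) - sqrt(31)/44) = -1728*(17/39 - sqrt(31)/44) = -9792/13 + 432*sqrt(31)/11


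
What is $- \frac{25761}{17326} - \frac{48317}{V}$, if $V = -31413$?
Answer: $\frac{27910049}{544261638} \approx 0.051281$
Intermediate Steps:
$- \frac{25761}{17326} - \frac{48317}{V} = - \frac{25761}{17326} - \frac{48317}{-31413} = \left(-25761\right) \frac{1}{17326} - - \frac{48317}{31413} = - \frac{25761}{17326} + \frac{48317}{31413} = \frac{27910049}{544261638}$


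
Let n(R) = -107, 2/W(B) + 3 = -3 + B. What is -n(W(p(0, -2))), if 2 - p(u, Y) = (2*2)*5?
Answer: 107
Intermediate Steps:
p(u, Y) = -18 (p(u, Y) = 2 - 2*2*5 = 2 - 4*5 = 2 - 1*20 = 2 - 20 = -18)
W(B) = 2/(-6 + B) (W(B) = 2/(-3 + (-3 + B)) = 2/(-6 + B))
-n(W(p(0, -2))) = -1*(-107) = 107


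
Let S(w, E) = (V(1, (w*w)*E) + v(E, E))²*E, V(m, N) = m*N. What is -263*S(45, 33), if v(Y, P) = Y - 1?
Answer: -38793901478871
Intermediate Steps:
V(m, N) = N*m
v(Y, P) = -1 + Y
S(w, E) = E*(-1 + E + E*w²)² (S(w, E) = (((w*w)*E)*1 + (-1 + E))²*E = ((w²*E)*1 + (-1 + E))²*E = ((E*w²)*1 + (-1 + E))²*E = (E*w² + (-1 + E))²*E = (-1 + E + E*w²)²*E = E*(-1 + E + E*w²)²)
-263*S(45, 33) = -8679*(-1 + 33 + 33*45²)² = -8679*(-1 + 33 + 33*2025)² = -8679*(-1 + 33 + 66825)² = -8679*66857² = -8679*4469858449 = -263*147505328817 = -38793901478871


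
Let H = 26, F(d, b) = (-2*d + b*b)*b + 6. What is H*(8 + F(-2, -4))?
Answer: -1716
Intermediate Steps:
F(d, b) = 6 + b*(b**2 - 2*d) (F(d, b) = (-2*d + b**2)*b + 6 = (b**2 - 2*d)*b + 6 = b*(b**2 - 2*d) + 6 = 6 + b*(b**2 - 2*d))
H*(8 + F(-2, -4)) = 26*(8 + (6 + (-4)**3 - 2*(-4)*(-2))) = 26*(8 + (6 - 64 - 16)) = 26*(8 - 74) = 26*(-66) = -1716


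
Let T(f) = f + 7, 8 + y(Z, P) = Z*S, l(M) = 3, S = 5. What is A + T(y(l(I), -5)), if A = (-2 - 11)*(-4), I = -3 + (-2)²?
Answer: 66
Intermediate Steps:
I = 1 (I = -3 + 4 = 1)
A = 52 (A = -13*(-4) = 52)
y(Z, P) = -8 + 5*Z (y(Z, P) = -8 + Z*5 = -8 + 5*Z)
T(f) = 7 + f
A + T(y(l(I), -5)) = 52 + (7 + (-8 + 5*3)) = 52 + (7 + (-8 + 15)) = 52 + (7 + 7) = 52 + 14 = 66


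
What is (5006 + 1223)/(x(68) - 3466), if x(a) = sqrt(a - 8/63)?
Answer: -680075991/378412276 - 18687*sqrt(7483)/378412276 ≈ -1.8015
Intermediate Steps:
x(a) = sqrt(-8/63 + a) (x(a) = sqrt(a - 8*1/63) = sqrt(a - 8/63) = sqrt(-8/63 + a))
(5006 + 1223)/(x(68) - 3466) = (5006 + 1223)/(sqrt(-56 + 441*68)/21 - 3466) = 6229/(sqrt(-56 + 29988)/21 - 3466) = 6229/(sqrt(29932)/21 - 3466) = 6229/((2*sqrt(7483))/21 - 3466) = 6229/(2*sqrt(7483)/21 - 3466) = 6229/(-3466 + 2*sqrt(7483)/21)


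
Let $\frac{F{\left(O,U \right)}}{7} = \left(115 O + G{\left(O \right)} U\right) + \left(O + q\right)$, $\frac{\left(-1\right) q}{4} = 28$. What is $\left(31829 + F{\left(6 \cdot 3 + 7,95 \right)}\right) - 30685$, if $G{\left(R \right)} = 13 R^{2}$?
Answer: $5423785$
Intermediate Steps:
$q = -112$ ($q = \left(-4\right) 28 = -112$)
$F{\left(O,U \right)} = -784 + 812 O + 91 U O^{2}$ ($F{\left(O,U \right)} = 7 \left(\left(115 O + 13 O^{2} U\right) + \left(O - 112\right)\right) = 7 \left(\left(115 O + 13 U O^{2}\right) + \left(-112 + O\right)\right) = 7 \left(-112 + 116 O + 13 U O^{2}\right) = -784 + 812 O + 91 U O^{2}$)
$\left(31829 + F{\left(6 \cdot 3 + 7,95 \right)}\right) - 30685 = \left(31829 + \left(-784 + 812 \left(6 \cdot 3 + 7\right) + 91 \cdot 95 \left(6 \cdot 3 + 7\right)^{2}\right)\right) - 30685 = \left(31829 + \left(-784 + 812 \left(18 + 7\right) + 91 \cdot 95 \left(18 + 7\right)^{2}\right)\right) - 30685 = \left(31829 + \left(-784 + 812 \cdot 25 + 91 \cdot 95 \cdot 25^{2}\right)\right) - 30685 = \left(31829 + \left(-784 + 20300 + 91 \cdot 95 \cdot 625\right)\right) - 30685 = \left(31829 + \left(-784 + 20300 + 5403125\right)\right) - 30685 = \left(31829 + 5422641\right) - 30685 = 5454470 - 30685 = 5423785$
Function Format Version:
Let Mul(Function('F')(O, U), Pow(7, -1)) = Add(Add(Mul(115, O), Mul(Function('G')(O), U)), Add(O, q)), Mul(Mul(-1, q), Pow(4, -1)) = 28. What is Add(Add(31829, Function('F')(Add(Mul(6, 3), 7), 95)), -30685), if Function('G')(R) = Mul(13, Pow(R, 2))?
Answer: 5423785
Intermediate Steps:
q = -112 (q = Mul(-4, 28) = -112)
Function('F')(O, U) = Add(-784, Mul(812, O), Mul(91, U, Pow(O, 2))) (Function('F')(O, U) = Mul(7, Add(Add(Mul(115, O), Mul(Mul(13, Pow(O, 2)), U)), Add(O, -112))) = Mul(7, Add(Add(Mul(115, O), Mul(13, U, Pow(O, 2))), Add(-112, O))) = Mul(7, Add(-112, Mul(116, O), Mul(13, U, Pow(O, 2)))) = Add(-784, Mul(812, O), Mul(91, U, Pow(O, 2))))
Add(Add(31829, Function('F')(Add(Mul(6, 3), 7), 95)), -30685) = Add(Add(31829, Add(-784, Mul(812, Add(Mul(6, 3), 7)), Mul(91, 95, Pow(Add(Mul(6, 3), 7), 2)))), -30685) = Add(Add(31829, Add(-784, Mul(812, Add(18, 7)), Mul(91, 95, Pow(Add(18, 7), 2)))), -30685) = Add(Add(31829, Add(-784, Mul(812, 25), Mul(91, 95, Pow(25, 2)))), -30685) = Add(Add(31829, Add(-784, 20300, Mul(91, 95, 625))), -30685) = Add(Add(31829, Add(-784, 20300, 5403125)), -30685) = Add(Add(31829, 5422641), -30685) = Add(5454470, -30685) = 5423785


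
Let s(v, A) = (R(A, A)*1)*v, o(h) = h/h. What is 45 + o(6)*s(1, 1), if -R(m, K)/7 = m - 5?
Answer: 73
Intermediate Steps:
R(m, K) = 35 - 7*m (R(m, K) = -7*(m - 5) = -7*(-5 + m) = 35 - 7*m)
o(h) = 1
s(v, A) = v*(35 - 7*A) (s(v, A) = ((35 - 7*A)*1)*v = (35 - 7*A)*v = v*(35 - 7*A))
45 + o(6)*s(1, 1) = 45 + 1*(7*1*(5 - 1*1)) = 45 + 1*(7*1*(5 - 1)) = 45 + 1*(7*1*4) = 45 + 1*28 = 45 + 28 = 73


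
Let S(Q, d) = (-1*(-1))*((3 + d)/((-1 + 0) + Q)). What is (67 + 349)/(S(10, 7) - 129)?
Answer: -3744/1151 ≈ -3.2528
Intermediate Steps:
S(Q, d) = (3 + d)/(-1 + Q) (S(Q, d) = 1*((3 + d)/(-1 + Q)) = (3 + d)/(-1 + Q))
(67 + 349)/(S(10, 7) - 129) = (67 + 349)/((3 + 7)/(-1 + 10) - 129) = 416/(10/9 - 129) = 416/(-1151/9) = 416*(-9/1151) = -3744/1151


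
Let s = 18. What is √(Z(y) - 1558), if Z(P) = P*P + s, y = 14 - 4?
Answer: 12*I*√10 ≈ 37.947*I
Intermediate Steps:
y = 10
Z(P) = 18 + P² (Z(P) = P*P + 18 = P² + 18 = 18 + P²)
√(Z(y) - 1558) = √((18 + 10²) - 1558) = √((18 + 100) - 1558) = √(118 - 1558) = √(-1440) = 12*I*√10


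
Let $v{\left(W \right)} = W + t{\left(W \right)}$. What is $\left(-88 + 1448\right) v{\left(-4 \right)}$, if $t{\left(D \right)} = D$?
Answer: $-10880$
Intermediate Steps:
$v{\left(W \right)} = 2 W$ ($v{\left(W \right)} = W + W = 2 W$)
$\left(-88 + 1448\right) v{\left(-4 \right)} = \left(-88 + 1448\right) 2 \left(-4\right) = 1360 \left(-8\right) = -10880$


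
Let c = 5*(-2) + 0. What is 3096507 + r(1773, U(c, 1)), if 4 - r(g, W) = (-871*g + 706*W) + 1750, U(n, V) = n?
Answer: 4646104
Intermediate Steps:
c = -10 (c = -10 + 0 = -10)
r(g, W) = -1746 - 706*W + 871*g (r(g, W) = 4 - ((-871*g + 706*W) + 1750) = 4 - (1750 - 871*g + 706*W) = 4 + (-1750 - 706*W + 871*g) = -1746 - 706*W + 871*g)
3096507 + r(1773, U(c, 1)) = 3096507 + (-1746 - 706*(-10) + 871*1773) = 3096507 + (-1746 + 7060 + 1544283) = 3096507 + 1549597 = 4646104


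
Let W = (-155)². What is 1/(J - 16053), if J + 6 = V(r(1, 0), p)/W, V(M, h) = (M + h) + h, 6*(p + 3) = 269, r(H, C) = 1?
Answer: -72075/1157452171 ≈ -6.2270e-5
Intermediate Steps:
p = 251/6 (p = -3 + (⅙)*269 = -3 + 269/6 = 251/6 ≈ 41.833)
W = 24025
V(M, h) = M + 2*h
J = -432196/72075 (J = -6 + (1 + 2*(251/6))/24025 = -6 + (1 + 251/3)*(1/24025) = -6 + (254/3)*(1/24025) = -6 + 254/72075 = -432196/72075 ≈ -5.9965)
1/(J - 16053) = 1/(-432196/72075 - 16053) = 1/(-1157452171/72075) = -72075/1157452171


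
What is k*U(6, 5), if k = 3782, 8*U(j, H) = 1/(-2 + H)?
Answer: 1891/12 ≈ 157.58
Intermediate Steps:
U(j, H) = 1/(8*(-2 + H))
k*U(6, 5) = 3782*(1/(8*(-2 + 5))) = 3782*((⅛)/3) = 3782*((⅛)*(⅓)) = 3782*(1/24) = 1891/12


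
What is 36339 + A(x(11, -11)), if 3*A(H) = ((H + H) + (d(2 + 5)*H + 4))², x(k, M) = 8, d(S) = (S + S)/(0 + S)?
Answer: 36771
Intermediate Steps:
d(S) = 2 (d(S) = (2*S)/S = 2)
A(H) = (4 + 4*H)²/3 (A(H) = ((H + H) + (2*H + 4))²/3 = (2*H + (4 + 2*H))²/3 = (4 + 4*H)²/3)
36339 + A(x(11, -11)) = 36339 + 16*(1 + 8)²/3 = 36339 + (16/3)*9² = 36339 + (16/3)*81 = 36339 + 432 = 36771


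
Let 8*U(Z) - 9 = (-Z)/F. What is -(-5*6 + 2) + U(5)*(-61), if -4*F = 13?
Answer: -5445/104 ≈ -52.356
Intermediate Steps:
F = -13/4 (F = -¼*13 = -13/4 ≈ -3.2500)
U(Z) = 9/8 + Z/26 (U(Z) = 9/8 + ((-Z)/(-13/4))/8 = 9/8 + (-Z*(-4/13))/8 = 9/8 + (4*Z/13)/8 = 9/8 + Z/26)
-(-5*6 + 2) + U(5)*(-61) = -(-5*6 + 2) + (9/8 + (1/26)*5)*(-61) = -(-30 + 2) + (9/8 + 5/26)*(-61) = -1*(-28) + (137/104)*(-61) = 28 - 8357/104 = -5445/104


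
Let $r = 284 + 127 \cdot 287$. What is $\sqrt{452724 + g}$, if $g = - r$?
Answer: $\sqrt{415991} \approx 644.97$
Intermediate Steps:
$r = 36733$ ($r = 284 + 36449 = 36733$)
$g = -36733$ ($g = \left(-1\right) 36733 = -36733$)
$\sqrt{452724 + g} = \sqrt{452724 - 36733} = \sqrt{415991}$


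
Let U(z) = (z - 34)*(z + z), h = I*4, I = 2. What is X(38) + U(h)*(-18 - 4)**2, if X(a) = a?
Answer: -201306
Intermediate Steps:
h = 8 (h = 2*4 = 8)
U(z) = 2*z*(-34 + z) (U(z) = (-34 + z)*(2*z) = 2*z*(-34 + z))
X(38) + U(h)*(-18 - 4)**2 = 38 + (2*8*(-34 + 8))*(-18 - 4)**2 = 38 + (2*8*(-26))*(-22)**2 = 38 - 416*484 = 38 - 201344 = -201306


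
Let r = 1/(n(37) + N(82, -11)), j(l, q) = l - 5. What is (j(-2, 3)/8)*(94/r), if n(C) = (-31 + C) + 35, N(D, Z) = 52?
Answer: -30597/4 ≈ -7649.3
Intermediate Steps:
n(C) = 4 + C
j(l, q) = -5 + l
r = 1/93 (r = 1/((4 + 37) + 52) = 1/(41 + 52) = 1/93 ≈ 0.010753)
(j(-2, 3)/8)*(94/r) = ((-5 - 2)/8)*(94/(1/93)) = (-7*⅛)*(94*93) = -7/8*8742 = -30597/4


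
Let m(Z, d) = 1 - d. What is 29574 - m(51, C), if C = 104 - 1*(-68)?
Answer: 29745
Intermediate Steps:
C = 172 (C = 104 + 68 = 172)
29574 - m(51, C) = 29574 - (1 - 1*172) = 29574 - (1 - 172) = 29574 - 1*(-171) = 29574 + 171 = 29745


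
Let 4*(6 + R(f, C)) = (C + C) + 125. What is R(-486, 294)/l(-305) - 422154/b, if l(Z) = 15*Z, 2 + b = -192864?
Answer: 3796266763/1764723900 ≈ 2.1512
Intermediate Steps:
b = -192866 (b = -2 - 192864 = -192866)
R(f, C) = 101/4 + C/2 (R(f, C) = -6 + ((C + C) + 125)/4 = -6 + (2*C + 125)/4 = -6 + (125 + 2*C)/4 = -6 + (125/4 + C/2) = 101/4 + C/2)
R(-486, 294)/l(-305) - 422154/b = (101/4 + (1/2)*294)/((15*(-305))) - 422154/(-192866) = (101/4 + 147)/(-4575) - 422154*(-1/192866) = (689/4)*(-1/4575) + 211077/96433 = -689/18300 + 211077/96433 = 3796266763/1764723900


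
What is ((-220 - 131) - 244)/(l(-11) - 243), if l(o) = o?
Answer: 595/254 ≈ 2.3425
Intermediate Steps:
((-220 - 131) - 244)/(l(-11) - 243) = ((-220 - 131) - 244)/(-11 - 243) = (-351 - 244)/(-254) = -595*(-1/254) = 595/254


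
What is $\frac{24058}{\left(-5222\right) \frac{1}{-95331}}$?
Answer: $\frac{1146736599}{2611} \approx 4.3919 \cdot 10^{5}$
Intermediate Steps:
$\frac{24058}{\left(-5222\right) \frac{1}{-95331}} = \frac{24058}{\left(-5222\right) \left(- \frac{1}{95331}\right)} = \frac{24058}{\frac{5222}{95331}} = 24058 \cdot \frac{95331}{5222} = \frac{1146736599}{2611}$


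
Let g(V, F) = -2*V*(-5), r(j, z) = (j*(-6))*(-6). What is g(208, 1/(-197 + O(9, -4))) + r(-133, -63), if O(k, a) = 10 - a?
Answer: -2708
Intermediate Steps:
r(j, z) = 36*j (r(j, z) = -6*j*(-6) = 36*j)
g(V, F) = 10*V
g(208, 1/(-197 + O(9, -4))) + r(-133, -63) = 10*208 + 36*(-133) = 2080 - 4788 = -2708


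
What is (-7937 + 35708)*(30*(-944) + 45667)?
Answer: 481743537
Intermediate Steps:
(-7937 + 35708)*(30*(-944) + 45667) = 27771*(-28320 + 45667) = 27771*17347 = 481743537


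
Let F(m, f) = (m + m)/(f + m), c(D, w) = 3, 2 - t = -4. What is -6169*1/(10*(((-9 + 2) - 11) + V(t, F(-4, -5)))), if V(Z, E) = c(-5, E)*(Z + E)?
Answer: -18507/80 ≈ -231.34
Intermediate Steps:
t = 6 (t = 2 - 1*(-4) = 2 + 4 = 6)
F(m, f) = 2*m/(f + m) (F(m, f) = (2*m)/(f + m) = 2*m/(f + m))
V(Z, E) = 3*E + 3*Z (V(Z, E) = 3*(Z + E) = 3*(E + Z) = 3*E + 3*Z)
-6169*1/(10*(((-9 + 2) - 11) + V(t, F(-4, -5)))) = -6169*1/(10*(((-9 + 2) - 11) + (3*(2*(-4)/(-5 - 4)) + 3*6))) = -6169*1/(10*((-7 - 11) + (3*(2*(-4)/(-9)) + 18))) = -6169*1/(10*(-18 + (3*(2*(-4)*(-1/9)) + 18))) = -6169*1/(10*(-18 + (3*(8/9) + 18))) = -6169*1/(10*(-18 + (8/3 + 18))) = -6169*1/(10*(-18 + 62/3)) = -6169/(10*(8/3)) = -6169/80/3 = -6169*3/80 = -18507/80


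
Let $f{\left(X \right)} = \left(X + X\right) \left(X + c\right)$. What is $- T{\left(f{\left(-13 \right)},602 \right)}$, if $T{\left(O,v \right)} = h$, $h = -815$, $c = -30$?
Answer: $815$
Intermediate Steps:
$f{\left(X \right)} = 2 X \left(-30 + X\right)$ ($f{\left(X \right)} = \left(X + X\right) \left(X - 30\right) = 2 X \left(-30 + X\right)$)
$T{\left(O,v \right)} = -815$
$- T{\left(f{\left(-13 \right)},602 \right)} = \left(-1\right) \left(-815\right) = 815$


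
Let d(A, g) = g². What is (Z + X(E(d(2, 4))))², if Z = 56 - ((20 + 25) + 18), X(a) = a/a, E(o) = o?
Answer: 36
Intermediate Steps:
X(a) = 1
Z = -7 (Z = 56 - (45 + 18) = 56 - 1*63 = 56 - 63 = -7)
(Z + X(E(d(2, 4))))² = (-7 + 1)² = (-6)² = 36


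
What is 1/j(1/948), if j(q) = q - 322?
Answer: -948/305255 ≈ -0.0031056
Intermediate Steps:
j(q) = -322 + q
1/j(1/948) = 1/(-322 + 1/948) = 1/(-305255/948) = -948/305255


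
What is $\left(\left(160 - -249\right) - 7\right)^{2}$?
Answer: $161604$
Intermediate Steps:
$\left(\left(160 - -249\right) - 7\right)^{2} = \left(\left(160 + 249\right) - 7\right)^{2} = \left(409 - 7\right)^{2} = 402^{2} = 161604$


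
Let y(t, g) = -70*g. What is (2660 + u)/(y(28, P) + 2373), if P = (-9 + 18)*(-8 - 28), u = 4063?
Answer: 2241/8351 ≈ 0.26835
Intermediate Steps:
P = -324 (P = 9*(-36) = -324)
(2660 + u)/(y(28, P) + 2373) = (2660 + 4063)/(-70*(-324) + 2373) = 6723/(22680 + 2373) = 6723/25053 = 6723*(1/25053) = 2241/8351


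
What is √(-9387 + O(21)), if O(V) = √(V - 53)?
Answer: √(-9387 + 4*I*√2) ≈ 0.0292 + 96.886*I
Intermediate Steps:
O(V) = √(-53 + V)
√(-9387 + O(21)) = √(-9387 + √(-53 + 21)) = √(-9387 + √(-32)) = √(-9387 + 4*I*√2)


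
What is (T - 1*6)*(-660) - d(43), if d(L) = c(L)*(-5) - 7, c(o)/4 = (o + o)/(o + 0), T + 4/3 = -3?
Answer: 6867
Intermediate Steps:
T = -13/3 (T = -4/3 - 3 = -13/3 ≈ -4.3333)
c(o) = 8 (c(o) = 4*((o + o)/(o + 0)) = 4*((2*o)/o) = 4*2 = 8)
d(L) = -47 (d(L) = 8*(-5) - 7 = -40 - 7 = -47)
(T - 1*6)*(-660) - d(43) = (-13/3 - 1*6)*(-660) - 1*(-47) = (-13/3 - 6)*(-660) + 47 = -31/3*(-660) + 47 = 6820 + 47 = 6867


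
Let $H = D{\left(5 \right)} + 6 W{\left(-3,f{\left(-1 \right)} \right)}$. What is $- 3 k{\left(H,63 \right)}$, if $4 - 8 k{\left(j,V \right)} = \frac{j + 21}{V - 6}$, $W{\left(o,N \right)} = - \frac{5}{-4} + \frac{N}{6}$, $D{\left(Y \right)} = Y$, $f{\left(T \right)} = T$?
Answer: $- \frac{391}{304} \approx -1.2862$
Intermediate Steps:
$W{\left(o,N \right)} = \frac{5}{4} + \frac{N}{6}$ ($W{\left(o,N \right)} = \left(-5\right) \left(- \frac{1}{4}\right) + N \frac{1}{6} = \frac{5}{4} + \frac{N}{6}$)
$H = \frac{23}{2}$ ($H = 5 + 6 \left(\frac{5}{4} + \frac{1}{6} \left(-1\right)\right) = 5 + 6 \left(\frac{5}{4} - \frac{1}{6}\right) = 5 + 6 \cdot \frac{13}{12} = 5 + \frac{13}{2} = \frac{23}{2} \approx 11.5$)
$k{\left(j,V \right)} = \frac{1}{2} - \frac{21 + j}{8 \left(-6 + V\right)}$ ($k{\left(j,V \right)} = \frac{1}{2} - \frac{\left(j + 21\right) \frac{1}{V - 6}}{8} = \frac{1}{2} - \frac{\left(21 + j\right) \frac{1}{-6 + V}}{8} = \frac{1}{2} - \frac{\frac{1}{-6 + V} \left(21 + j\right)}{8} = \frac{1}{2} - \frac{21 + j}{8 \left(-6 + V\right)}$)
$- 3 k{\left(H,63 \right)} = - 3 \frac{-45 - \frac{23}{2} + 4 \cdot 63}{8 \left(-6 + 63\right)} = - 3 \frac{-45 - \frac{23}{2} + 252}{8 \cdot 57} = - 3 \cdot \frac{1}{8} \cdot \frac{1}{57} \cdot \frac{391}{2} = \left(-3\right) \frac{391}{912} = - \frac{391}{304}$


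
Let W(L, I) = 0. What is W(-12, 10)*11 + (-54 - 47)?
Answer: -101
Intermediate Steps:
W(-12, 10)*11 + (-54 - 47) = 0*11 + (-54 - 47) = 0 - 101 = -101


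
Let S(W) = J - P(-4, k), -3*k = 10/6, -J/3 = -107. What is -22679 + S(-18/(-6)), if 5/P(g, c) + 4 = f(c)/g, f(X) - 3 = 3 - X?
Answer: -4538494/203 ≈ -22357.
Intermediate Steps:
f(X) = 6 - X (f(X) = 3 + (3 - X) = 6 - X)
J = 321 (J = -3*(-107) = 321)
k = -5/9 (k = -10/(3*6) = -⅓*5/3 = -5/9 ≈ -0.55556)
P(g, c) = 5/(-4 + (6 - c)/g)
S(W) = 65343/203 (S(W) = 321 - (-5)*(-4)/(-6 - 5/9 + 4*(-4)) = 321 - (-5)*(-4)/(-6 - 5/9 - 16) = 321 - (-5)*(-4)/(-203/9) = 321 - (-5)*(-4)*(-9)/203 = 321 - 1*(-180/203) = 321 + 180/203 = 65343/203)
-22679 + S(-18/(-6)) = -22679 + 65343/203 = -4538494/203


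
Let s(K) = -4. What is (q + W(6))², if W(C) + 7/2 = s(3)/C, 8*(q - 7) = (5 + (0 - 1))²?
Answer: 841/36 ≈ 23.361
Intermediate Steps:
q = 9 (q = 7 + (5 + (0 - 1))²/8 = 7 + (5 - 1)²/8 = 7 + (⅛)*4² = 7 + (⅛)*16 = 7 + 2 = 9)
W(C) = -7/2 - 4/C
(q + W(6))² = (9 + (-7/2 - 4/6))² = (9 + (-7/2 - 4*⅙))² = (9 + (-7/2 - ⅔))² = (9 - 25/6)² = (29/6)² = 841/36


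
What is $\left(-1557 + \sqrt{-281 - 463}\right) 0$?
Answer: $0$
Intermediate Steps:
$\left(-1557 + \sqrt{-281 - 463}\right) 0 = \left(-1557 + \sqrt{-744}\right) 0 = \left(-1557 + 2 i \sqrt{186}\right) 0 = 0$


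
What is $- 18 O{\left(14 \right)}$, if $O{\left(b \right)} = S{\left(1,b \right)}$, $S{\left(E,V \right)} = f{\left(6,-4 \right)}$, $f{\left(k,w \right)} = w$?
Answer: $72$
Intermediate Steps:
$S{\left(E,V \right)} = -4$
$O{\left(b \right)} = -4$
$- 18 O{\left(14 \right)} = \left(-18\right) \left(-4\right) = 72$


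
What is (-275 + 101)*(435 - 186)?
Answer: -43326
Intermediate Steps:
(-275 + 101)*(435 - 186) = -174*249 = -43326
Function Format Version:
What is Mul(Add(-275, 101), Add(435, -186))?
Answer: -43326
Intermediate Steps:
Mul(Add(-275, 101), Add(435, -186)) = Mul(-174, 249) = -43326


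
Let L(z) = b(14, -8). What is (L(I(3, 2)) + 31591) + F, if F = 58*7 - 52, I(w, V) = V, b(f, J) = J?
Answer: 31937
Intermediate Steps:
F = 354 (F = 406 - 52 = 354)
L(z) = -8
(L(I(3, 2)) + 31591) + F = (-8 + 31591) + 354 = 31583 + 354 = 31937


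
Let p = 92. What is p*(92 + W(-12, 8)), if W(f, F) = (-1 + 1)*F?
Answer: 8464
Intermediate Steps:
W(f, F) = 0 (W(f, F) = 0*F = 0)
p*(92 + W(-12, 8)) = 92*(92 + 0) = 92*92 = 8464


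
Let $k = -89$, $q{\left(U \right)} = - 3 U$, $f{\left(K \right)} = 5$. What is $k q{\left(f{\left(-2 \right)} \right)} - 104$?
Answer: $1231$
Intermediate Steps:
$k q{\left(f{\left(-2 \right)} \right)} - 104 = - 89 \left(\left(-3\right) 5\right) - 104 = \left(-89\right) \left(-15\right) - 104 = 1335 - 104 = 1231$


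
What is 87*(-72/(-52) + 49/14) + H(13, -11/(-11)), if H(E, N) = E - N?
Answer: 11361/26 ≈ 436.96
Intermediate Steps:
87*(-72/(-52) + 49/14) + H(13, -11/(-11)) = 87*(-72/(-52) + 49/14) + (13 - (-11)/(-11)) = 87*(-72*(-1/52) + 49*(1/14)) + (13 - (-11)*(-1)/11) = 87*(18/13 + 7/2) + (13 - 1*1) = 87*(127/26) + (13 - 1) = 11049/26 + 12 = 11361/26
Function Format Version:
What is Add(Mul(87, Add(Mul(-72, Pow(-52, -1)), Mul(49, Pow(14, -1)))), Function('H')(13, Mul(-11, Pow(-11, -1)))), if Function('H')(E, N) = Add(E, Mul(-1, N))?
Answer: Rational(11361, 26) ≈ 436.96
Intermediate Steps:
Add(Mul(87, Add(Mul(-72, Pow(-52, -1)), Mul(49, Pow(14, -1)))), Function('H')(13, Mul(-11, Pow(-11, -1)))) = Add(Mul(87, Add(Mul(-72, Pow(-52, -1)), Mul(49, Pow(14, -1)))), Add(13, Mul(-1, Mul(-11, Pow(-11, -1))))) = Add(Mul(87, Add(Mul(-72, Rational(-1, 52)), Mul(49, Rational(1, 14)))), Add(13, Mul(-1, Mul(-11, Rational(-1, 11))))) = Add(Mul(87, Add(Rational(18, 13), Rational(7, 2))), Add(13, Mul(-1, 1))) = Add(Mul(87, Rational(127, 26)), Add(13, -1)) = Add(Rational(11049, 26), 12) = Rational(11361, 26)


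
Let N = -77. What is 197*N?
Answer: -15169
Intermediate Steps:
197*N = 197*(-77) = -15169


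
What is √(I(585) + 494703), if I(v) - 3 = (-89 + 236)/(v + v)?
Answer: √75244801710/390 ≈ 703.35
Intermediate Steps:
I(v) = 3 + 147/(2*v) (I(v) = 3 + (-89 + 236)/(v + v) = 3 + 147/((2*v)) = 3 + 147*(1/(2*v)) = 3 + 147/(2*v))
√(I(585) + 494703) = √((3 + (147/2)/585) + 494703) = √((3 + (147/2)*(1/585)) + 494703) = √((3 + 49/390) + 494703) = √(1219/390 + 494703) = √(192935389/390) = √75244801710/390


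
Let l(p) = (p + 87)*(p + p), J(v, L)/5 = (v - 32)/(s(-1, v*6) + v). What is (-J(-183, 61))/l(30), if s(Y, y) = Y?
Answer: -215/258336 ≈ -0.00083225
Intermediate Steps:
J(v, L) = 5*(-32 + v)/(-1 + v) (J(v, L) = 5*((v - 32)/(-1 + v)) = 5*((-32 + v)/(-1 + v)) = 5*(-32 + v)/(-1 + v))
l(p) = 2*p*(87 + p) (l(p) = (87 + p)*(2*p) = 2*p*(87 + p))
(-J(-183, 61))/l(30) = (-5*(-32 - 183)/(-1 - 183))/((2*30*(87 + 30))) = (-5*(-215)/(-184))/((2*30*117)) = -5*(-1)*(-215)/184/7020 = -1*1075/184*(1/7020) = -1075/184*1/7020 = -215/258336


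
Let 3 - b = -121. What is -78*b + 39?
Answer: -9633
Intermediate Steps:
b = 124 (b = 3 - 1*(-121) = 3 + 121 = 124)
-78*b + 39 = -78*124 + 39 = -9672 + 39 = -9633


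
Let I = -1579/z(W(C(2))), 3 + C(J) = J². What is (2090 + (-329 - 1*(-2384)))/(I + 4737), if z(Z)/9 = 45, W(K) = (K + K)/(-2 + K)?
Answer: 1678725/1916906 ≈ 0.87575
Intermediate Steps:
C(J) = -3 + J²
W(K) = 2*K/(-2 + K) (W(K) = (2*K)/(-2 + K) = 2*K/(-2 + K))
z(Z) = 405 (z(Z) = 9*45 = 405)
I = -1579/405 ≈ -3.8988
(2090 + (-329 - 1*(-2384)))/(I + 4737) = (2090 + (-329 - 1*(-2384)))/(-1579/405 + 4737) = (2090 + (-329 + 2384))/(1916906/405) = (2090 + 2055)*(405/1916906) = 4145*(405/1916906) = 1678725/1916906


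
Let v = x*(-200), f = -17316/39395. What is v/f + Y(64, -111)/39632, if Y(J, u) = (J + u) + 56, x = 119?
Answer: 9289750746961/171566928 ≈ 54147.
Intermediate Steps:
f = -17316/39395 (f = -17316*1/39395 = -17316/39395 ≈ -0.43955)
v = -23800 (v = 119*(-200) = -23800)
Y(J, u) = 56 + J + u
v/f + Y(64, -111)/39632 = -23800/(-17316/39395) + (56 + 64 - 111)/39632 = -23800*(-39395/17316) + 9*(1/39632) = 234400250/4329 + 9/39632 = 9289750746961/171566928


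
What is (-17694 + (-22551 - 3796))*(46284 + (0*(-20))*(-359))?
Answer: -2038393644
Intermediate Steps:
(-17694 + (-22551 - 3796))*(46284 + (0*(-20))*(-359)) = (-17694 - 26347)*(46284 + 0*(-359)) = -44041*(46284 + 0) = -44041*46284 = -2038393644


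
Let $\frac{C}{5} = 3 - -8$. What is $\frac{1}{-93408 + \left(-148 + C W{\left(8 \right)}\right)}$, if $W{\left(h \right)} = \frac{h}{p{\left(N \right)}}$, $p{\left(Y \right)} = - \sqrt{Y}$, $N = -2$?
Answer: $- \frac{23389}{2188205484} - \frac{55 i \sqrt{2}}{2188205484} \approx -1.0689 \cdot 10^{-5} - 3.5546 \cdot 10^{-8} i$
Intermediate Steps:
$W{\left(h \right)} = \frac{i h \sqrt{2}}{2}$ ($W{\left(h \right)} = \frac{h}{\left(-1\right) \sqrt{-2}} = \frac{h}{\left(-1\right) i \sqrt{2}} = h \frac{i \sqrt{2}}{2} = \frac{i h \sqrt{2}}{2}$)
$C = 55$ ($C = 5 \left(3 - -8\right) = 5 \left(3 + 8\right) = 5 \cdot 11 = 55$)
$\frac{1}{-93408 + \left(-148 + C W{\left(8 \right)}\right)} = \frac{1}{-93408 - \left(148 - 55 \cdot \frac{1}{2} i 8 \sqrt{2}\right)} = \frac{1}{-93408 - \left(148 - 55 \cdot 4 i \sqrt{2}\right)} = \frac{1}{-93408 - \left(148 - 220 i \sqrt{2}\right)} = \frac{1}{-93556 + 220 i \sqrt{2}}$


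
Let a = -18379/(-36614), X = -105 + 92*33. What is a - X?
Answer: -107297255/36614 ≈ -2930.5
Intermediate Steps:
X = 2931 (X = -105 + 3036 = 2931)
a = 18379/36614 (a = -18379*(-1/36614) = 18379/36614 ≈ 0.50197)
a - X = 18379/36614 - 1*2931 = 18379/36614 - 2931 = -107297255/36614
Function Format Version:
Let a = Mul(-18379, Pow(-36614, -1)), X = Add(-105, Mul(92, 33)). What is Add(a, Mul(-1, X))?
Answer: Rational(-107297255, 36614) ≈ -2930.5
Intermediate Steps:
X = 2931 (X = Add(-105, 3036) = 2931)
a = Rational(18379, 36614) (a = Mul(-18379, Rational(-1, 36614)) = Rational(18379, 36614) ≈ 0.50197)
Add(a, Mul(-1, X)) = Add(Rational(18379, 36614), Mul(-1, 2931)) = Add(Rational(18379, 36614), -2931) = Rational(-107297255, 36614)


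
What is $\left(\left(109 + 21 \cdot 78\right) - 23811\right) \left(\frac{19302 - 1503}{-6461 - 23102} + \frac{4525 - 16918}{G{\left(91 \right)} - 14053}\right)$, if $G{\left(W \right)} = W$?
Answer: $- \frac{25495735272}{4046653} \approx -6300.5$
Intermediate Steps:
$\left(\left(109 + 21 \cdot 78\right) - 23811\right) \left(\frac{19302 - 1503}{-6461 - 23102} + \frac{4525 - 16918}{G{\left(91 \right)} - 14053}\right) = \left(\left(109 + 21 \cdot 78\right) - 23811\right) \left(\frac{19302 - 1503}{-6461 - 23102} + \frac{4525 - 16918}{91 - 14053}\right) = \left(\left(109 + 1638\right) - 23811\right) \left(\frac{17799}{-29563} - \frac{12393}{-13962}\right) = \left(1747 - 23811\right) \left(17799 \left(- \frac{1}{29563}\right) - - \frac{4131}{4654}\right) = - 22064 \left(- \frac{1047}{1739} + \frac{4131}{4654}\right) = \left(-22064\right) \frac{2311071}{8093306} = - \frac{25495735272}{4046653}$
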